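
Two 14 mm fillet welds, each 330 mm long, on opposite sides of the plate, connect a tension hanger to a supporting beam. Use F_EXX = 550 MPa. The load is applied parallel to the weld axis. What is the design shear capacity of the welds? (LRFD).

φR_n ≈ 1620 kN

Effective throat t_e = 0.707 × 14 = 9.898 mm.
Total length L = 660 mm; A_we = 9.898 × 660 = 6533 mm².
F_nw = 0.6 F_EXX = 0.6 × 550 = 330 MPa.
φR_n = 0.75 × 330 × 6533 × 10⁻³ = 1617 kN.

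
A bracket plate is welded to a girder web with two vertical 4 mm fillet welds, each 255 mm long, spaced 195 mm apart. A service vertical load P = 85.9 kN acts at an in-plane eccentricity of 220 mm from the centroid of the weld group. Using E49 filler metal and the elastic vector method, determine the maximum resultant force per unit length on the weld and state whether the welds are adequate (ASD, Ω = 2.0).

E49XX → F_EXX = 490 MPa.
Total weld length L_w = 510 mm. Treat welds as unit-width lines.
Polar moment about centroid: J = 2[d³/12 + d(b/2)²] = 2[255³/12 + 255×97.5²] = 7612000 mm³.
Direct shear f_v = P/L_w = 85.9×10³ / 510 = 168.4 N/mm (vertical).
Torsion M = P·e = 85.9×10³ × 220 = 18898000 N·mm.
Critical point at (x, y) = (97.5, 127.5) from centroid. f_tx = M·y/J = 316.5 N/mm; f_ty = M·x/J = 242.1 N/mm.
Resultant f_max = √[f_tx² + (f_v + f_ty)²] = √[316.5² + (168.4 + 242.1)²] = 518.4 N/mm.
Capacity per unit length: r_n/Ω = (1/2.0) × 0.6 × 490 × (0.707 × 4) = 415.7 N/mm.
518.4 > 415.7 → NOT adequate.

f_max ≈ 518 N/mm; NOT adequate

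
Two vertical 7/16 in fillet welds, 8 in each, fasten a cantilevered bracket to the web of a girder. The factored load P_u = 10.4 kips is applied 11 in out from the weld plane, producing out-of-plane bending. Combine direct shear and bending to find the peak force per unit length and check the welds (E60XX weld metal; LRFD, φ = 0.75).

E60XX → F_EXX = 60 ksi.
L_w = 2 × 8 = 16 in; section modulus (unit throat) S = 2 × L²/6 = 21.33 in².
Direct shear f_v = P/L_w = 10.4/16 = 0.65 kip/in.
Moment M = P × e = 10.4 × 11 = 114.4 kip·in; bending f_b = M/S = 5.363 kip/in.
f_max = √(f_v² + f_b²) = √(0.65² + 5.363²) = 5.402 kip/in.
φr_n = 0.75 × 0.6 × 60 × (0.707 × 0.4375) = 8.351 kip/in → adequate.

f_max ≈ 5.4 kip/in; adequate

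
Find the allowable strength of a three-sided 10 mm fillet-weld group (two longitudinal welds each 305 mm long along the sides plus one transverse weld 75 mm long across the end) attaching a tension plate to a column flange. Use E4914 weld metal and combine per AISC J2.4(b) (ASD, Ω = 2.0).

R_n/Ω ≈ 712 kN

E49XX → F_EXX = 490 MPa.
t_e = 0.707 × 10 = 7.07 mm.
R_nwl = 0.6 × 490 × 7.07 × 610 × 10⁻³ = 1268 kN (longitudinal, 2 welds).
R_nwt = 0.6 × 490 × 7.07 × 75 × 10⁻³ = 155.9 kN (transverse, base value).
(i) R_nwl + R_nwt = 1424 kN; (ii) 0.85 R_nwl + 1.5 R_nwt = 1312 kN.
R_n = max = 1424 kN [governs: (i)]; R_n/Ω = 711.9 kN.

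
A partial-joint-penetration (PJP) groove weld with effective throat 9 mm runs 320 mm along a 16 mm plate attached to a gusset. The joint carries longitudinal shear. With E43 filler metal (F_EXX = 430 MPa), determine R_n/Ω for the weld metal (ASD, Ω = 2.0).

R_n/Ω ≈ 372 kN

Effective throat (given) t_e = 9 mm.
A_we = 9 × 320 = 2880 mm².
F_nw = 0.6 F_EXX = 258 MPa.
R_n/Ω = (258 × 2880) / 2.0 × 10⁻³ = 371.5 kN.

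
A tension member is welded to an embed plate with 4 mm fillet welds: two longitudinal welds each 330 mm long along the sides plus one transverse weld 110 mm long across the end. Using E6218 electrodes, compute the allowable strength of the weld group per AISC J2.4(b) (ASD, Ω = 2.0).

E62XX → F_EXX = 620 MPa.
t_e = 0.707 × 4 = 2.828 mm.
R_nwl = 0.6 × 620 × 2.828 × 660 × 10⁻³ = 694.3 kN (longitudinal, 2 welds).
R_nwt = 0.6 × 620 × 2.828 × 110 × 10⁻³ = 115.7 kN (transverse, base value).
(i) R_nwl + R_nwt = 810.1 kN; (ii) 0.85 R_nwl + 1.5 R_nwt = 763.8 kN.
R_n = max = 810.1 kN [governs: (i)]; R_n/Ω = 405 kN.

R_n/Ω ≈ 405 kN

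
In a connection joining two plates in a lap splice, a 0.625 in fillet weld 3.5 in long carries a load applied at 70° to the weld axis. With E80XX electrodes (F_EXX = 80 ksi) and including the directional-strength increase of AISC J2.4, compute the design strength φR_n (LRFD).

φR_n ≈ 81 kip

t_e = 0.707 × 0.625 = 0.4419 in; A_we = 0.4419 × 3.5 = 1.547 in².
Directional factor: 1.0 + 0.5 sin^1.5(70°) = 1.455.
F_nw = 0.6 × 80 × 1.455 = 69.86 ksi.
φR_n = 0.75 × 69.86 × 1.547 = 81.03 kip.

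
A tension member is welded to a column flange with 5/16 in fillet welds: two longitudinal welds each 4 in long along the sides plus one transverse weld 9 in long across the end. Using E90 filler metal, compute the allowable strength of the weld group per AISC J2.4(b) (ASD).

E90XX → F_EXX = 90 ksi.
t_e = 0.707 × 0.3125 = 0.2209 in.
R_nwl = 0.6 × 90 × 0.2209 × 8 = 95.44 kips (longitudinal, 2 welds).
R_nwt = 0.6 × 90 × 0.2209 × 9 = 107.4 kips (transverse, base value).
(i) R_nwl + R_nwt = 202.8 kips; (ii) 0.85 R_nwl + 1.5 R_nwt = 242.2 kips.
R_n = max = 242.2 kips [governs: (ii)]; R_n/Ω = 121.1 kips.

R_n/Ω ≈ 121 kips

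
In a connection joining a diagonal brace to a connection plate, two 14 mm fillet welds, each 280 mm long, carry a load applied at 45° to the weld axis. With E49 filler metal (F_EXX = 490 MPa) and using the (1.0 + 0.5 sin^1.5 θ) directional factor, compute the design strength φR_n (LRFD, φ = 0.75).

t_e = 0.707 × 14 = 9.898 mm; A_we = 9.898 × 560 = 5543 mm².
Directional factor: 1.0 + 0.5 sin^1.5(45°) = 1.297.
F_nw = 0.6 × 490 × 1.297 = 381.4 MPa.
φR_n = 0.75 × 381.4 × 5543 × 10⁻³ = 1586 kN.

φR_n ≈ 1590 kN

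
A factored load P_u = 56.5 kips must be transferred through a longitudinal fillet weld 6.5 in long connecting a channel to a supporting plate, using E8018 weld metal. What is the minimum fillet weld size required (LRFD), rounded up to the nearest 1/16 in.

w = 3/8 in

E80XX → F_EXX = 80 ksi.
Total weld length L = 6.5 in.
Required throat t_e = P_u / (φ × 0.6 F_EXX × L) = 56.5 / (0.75 × 0.6 × 80 × 6.5) = 0.2415 in.
Required leg w = t_e / 0.707 = 0.3415 in → use 3/8 in.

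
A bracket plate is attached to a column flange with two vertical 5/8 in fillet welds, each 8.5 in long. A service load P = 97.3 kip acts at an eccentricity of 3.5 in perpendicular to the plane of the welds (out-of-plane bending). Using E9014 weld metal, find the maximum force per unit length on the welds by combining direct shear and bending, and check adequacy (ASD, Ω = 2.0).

f_max ≈ 15.3 kip/in; NOT adequate

E90XX → F_EXX = 90 ksi.
L_w = 2 × 8.5 = 17 in; section modulus (unit throat) S = 2 × L²/6 = 24.08 in².
Direct shear f_v = P/L_w = 97.3/17 = 5.724 kip/in.
Moment M = P × e = 97.3 × 3.5 = 340.55 kip·in; bending f_b = M/S = 14.14 kip/in.
f_max = √(f_v² + f_b²) = √(5.724² + 14.14²) = 15.25 kip/in.
r_n/Ω = (1/2.0) × 0.6 × 90 × (0.707 × 0.625) = 11.93 kip/in → NOT adequate.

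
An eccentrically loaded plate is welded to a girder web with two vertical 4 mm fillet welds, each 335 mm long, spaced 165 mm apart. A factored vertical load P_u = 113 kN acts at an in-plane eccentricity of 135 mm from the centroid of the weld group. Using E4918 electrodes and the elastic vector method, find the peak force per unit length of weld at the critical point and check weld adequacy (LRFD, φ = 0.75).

f_max ≈ 370 N/mm; adequate

E49XX → F_EXX = 490 MPa.
Total weld length L_w = 670 mm. Treat welds as unit-width lines.
Polar moment about centroid: J = 2[d³/12 + d(b/2)²] = 2[335³/12 + 335×82.5²] = 10830000 mm³.
Direct shear f_v = P/L_w = 113×10³ / 670 = 168.7 N/mm (vertical).
Torsion M = P·e = 113×10³ × 135 = 15255000 N·mm.
Critical point at (x, y) = (82.5, 167.5) from centroid. f_tx = M·y/J = 236 N/mm; f_ty = M·x/J = 116.3 N/mm.
Resultant f_max = √[f_tx² + (f_v + f_ty)²] = √[236² + (168.7 + 116.3)²] = 370 N/mm.
Capacity per unit length: φr_n = 0.75 × 0.6 × 490 × (0.707 × 4) = 623.6 N/mm.
370 ≤ 623.6 → adequate.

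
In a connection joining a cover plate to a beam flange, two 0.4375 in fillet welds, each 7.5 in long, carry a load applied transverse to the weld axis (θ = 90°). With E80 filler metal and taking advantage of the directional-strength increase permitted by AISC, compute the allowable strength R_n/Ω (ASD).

E80XX → F_EXX = 80 ksi.
t_e = 0.707 × 0.4375 = 0.3093 in; A_we = 0.3093 × 15 = 4.64 in².
Directional factor: 1.0 + 0.5 sin^1.5(90°) = 1.5.
F_nw = 0.6 × 80 × 1.5 = 72 ksi.
R_n/Ω = (72 × 4.64) / 2.0 = 167 kip.

R_n/Ω ≈ 167 kip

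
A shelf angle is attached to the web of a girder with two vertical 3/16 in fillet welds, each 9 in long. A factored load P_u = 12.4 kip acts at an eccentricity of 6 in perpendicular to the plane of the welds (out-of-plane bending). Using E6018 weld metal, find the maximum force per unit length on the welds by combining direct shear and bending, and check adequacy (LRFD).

f_max ≈ 2.84 kip/in; adequate

E60XX → F_EXX = 60 ksi.
L_w = 2 × 9 = 18 in; section modulus (unit throat) S = 2 × L²/6 = 27 in².
Direct shear f_v = P/L_w = 12.4/18 = 0.6889 kip/in.
Moment M = P × e = 12.4 × 6 = 74.4 kip·in; bending f_b = M/S = 2.756 kip/in.
f_max = √(f_v² + f_b²) = √(0.6889² + 2.756²) = 2.84 kip/in.
φr_n = 0.75 × 0.6 × 60 × (0.707 × 0.1875) = 3.579 kip/in → adequate.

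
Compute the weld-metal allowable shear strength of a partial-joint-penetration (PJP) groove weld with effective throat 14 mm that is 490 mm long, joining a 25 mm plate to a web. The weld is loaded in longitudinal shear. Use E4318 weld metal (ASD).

E43XX → F_EXX = 430 MPa.
Effective throat (given) t_e = 14 mm.
A_we = 14 × 490 = 6860 mm².
F_nw = 0.6 F_EXX = 258 MPa.
R_n/Ω = (258 × 6860) / 2.0 × 10⁻³ = 884.9 kN.

R_n/Ω ≈ 885 kN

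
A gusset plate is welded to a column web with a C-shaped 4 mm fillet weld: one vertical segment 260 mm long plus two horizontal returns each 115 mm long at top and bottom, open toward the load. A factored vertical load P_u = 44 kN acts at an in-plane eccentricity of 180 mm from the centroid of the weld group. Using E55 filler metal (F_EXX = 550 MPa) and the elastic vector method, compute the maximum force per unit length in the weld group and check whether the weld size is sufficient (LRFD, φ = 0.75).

f_max ≈ 268 N/mm; adequate

Total weld length L_w = 490 mm. Treat welds as unit-width lines.
Centroid: x̄ = 2×115×57.5 / 490 = 26.99 mm from the vertical weld.
Polar moment about centroid: J = I_x + I_y = [260³/12 + 2×115×130²] + [260×26.99² + 2(115³/12 + 115×30.51²)] = 6009000 mm³.
Direct shear f_v = P/L_w = 44×10³ / 490 = 89.8 N/mm (vertical).
Torsion M = P·e = 44×10³ × 180 = 7920000 N·mm.
Critical point at (x, y) = (88.01, 130) from centroid. f_tx = M·y/J = 171.4 N/mm; f_ty = M·x/J = 116 N/mm.
Resultant f_max = √[f_tx² + (f_v + f_ty)²] = √[171.4² + (89.8 + 116)²] = 267.8 N/mm.
Capacity per unit length: φr_n = 0.75 × 0.6 × 550 × (0.707 × 4) = 699.9 N/mm.
267.8 ≤ 699.9 → adequate.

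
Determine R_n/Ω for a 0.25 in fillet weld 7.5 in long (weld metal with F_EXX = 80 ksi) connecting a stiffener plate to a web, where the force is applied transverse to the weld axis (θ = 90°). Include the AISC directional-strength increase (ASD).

R_n/Ω ≈ 47.7 kips

t_e = 0.707 × 0.25 = 0.1767 in; A_we = 0.1767 × 7.5 = 1.326 in².
Directional factor: 1.0 + 0.5 sin^1.5(90°) = 1.5.
F_nw = 0.6 × 80 × 1.5 = 72 ksi.
R_n/Ω = (72 × 1.326) / 2.0 = 47.72 kips.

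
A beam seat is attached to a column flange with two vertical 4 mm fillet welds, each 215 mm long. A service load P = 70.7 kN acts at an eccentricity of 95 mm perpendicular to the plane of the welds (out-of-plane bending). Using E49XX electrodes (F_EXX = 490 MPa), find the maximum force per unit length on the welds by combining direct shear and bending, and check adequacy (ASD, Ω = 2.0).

L_w = 2 × 215 = 430 mm; section modulus (unit throat) S = 2 × L²/6 = 15410 mm².
Direct shear f_v = P/L_w = 70.7×10³/430 = 164.4 N/mm.
Moment M = P × e = 70.7×10³ × 95 = 6716500 N·mm; bending f_b = M/S = 435.9 N/mm.
f_max = √(f_v² + f_b²) = √(164.4² + 435.9²) = 465.9 N/mm.
r_n/Ω = (1/2.0) × 0.6 × 490 × (0.707 × 4) = 415.7 N/mm → NOT adequate.

f_max ≈ 466 N/mm; NOT adequate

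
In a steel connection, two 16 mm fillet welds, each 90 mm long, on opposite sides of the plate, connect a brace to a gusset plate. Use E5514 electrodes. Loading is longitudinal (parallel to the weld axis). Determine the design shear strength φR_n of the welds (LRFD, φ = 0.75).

φR_n ≈ 504 kN

E55XX → F_EXX = 550 MPa.
Effective throat t_e = 0.707 × 16 = 11.31 mm.
Total length L = 180 mm; A_we = 11.31 × 180 = 2036 mm².
F_nw = 0.6 F_EXX = 0.6 × 550 = 330 MPa.
φR_n = 0.75 × 330 × 2036 × 10⁻³ = 503.9 kN.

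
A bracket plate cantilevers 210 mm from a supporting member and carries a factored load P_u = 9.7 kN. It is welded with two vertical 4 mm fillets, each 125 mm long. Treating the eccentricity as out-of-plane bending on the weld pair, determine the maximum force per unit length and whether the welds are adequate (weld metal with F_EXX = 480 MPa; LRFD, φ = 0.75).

f_max ≈ 393 N/mm; adequate

L_w = 2 × 125 = 250 mm; section modulus (unit throat) S = 2 × L²/6 = 5208 mm².
Direct shear f_v = P/L_w = 9.7×10³/250 = 38.8 N/mm.
Moment M = P × e = 9.7×10³ × 210 = 2037000 N·mm; bending f_b = M/S = 391.1 N/mm.
f_max = √(f_v² + f_b²) = √(38.8² + 391.1²) = 393 N/mm.
φr_n = 0.75 × 0.6 × 480 × (0.707 × 4) = 610.8 N/mm → adequate.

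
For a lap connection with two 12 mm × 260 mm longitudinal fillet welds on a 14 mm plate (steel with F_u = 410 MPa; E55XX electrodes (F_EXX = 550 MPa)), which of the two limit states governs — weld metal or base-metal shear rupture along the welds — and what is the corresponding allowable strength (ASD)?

R_n/Ω ≈ 728 kN (weld metal governs)

t_e = 0.707 × 12 = 8.484 mm; L = 520 mm.
Weld metal: R_n/Ω = (1/2.0) × 0.6 × 550 × 8.484 × 520 × 10⁻³ = 727.9 kN.
Base metal (shear rupture): R_n/Ω = (1/2.0) × 0.6 × 410 × 14 × 520 × 10⁻³ = 895.4 kN.
Governing: weld metal.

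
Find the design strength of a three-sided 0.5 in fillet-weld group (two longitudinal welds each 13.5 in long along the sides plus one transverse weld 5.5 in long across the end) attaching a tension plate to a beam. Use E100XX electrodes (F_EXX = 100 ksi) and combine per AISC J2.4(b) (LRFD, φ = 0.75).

φR_n ≈ 517 kip

t_e = 0.707 × 0.5 = 0.3535 in.
R_nwl = 0.6 × 100 × 0.3535 × 27 = 572.7 kip (longitudinal, 2 welds).
R_nwt = 0.6 × 100 × 0.3535 × 5.5 = 116.7 kip (transverse, base value).
(i) R_nwl + R_nwt = 689.3 kip; (ii) 0.85 R_nwl + 1.5 R_nwt = 661.8 kip.
R_n = max = 689.3 kip [governs: (i)]; φR_n = 517 kip.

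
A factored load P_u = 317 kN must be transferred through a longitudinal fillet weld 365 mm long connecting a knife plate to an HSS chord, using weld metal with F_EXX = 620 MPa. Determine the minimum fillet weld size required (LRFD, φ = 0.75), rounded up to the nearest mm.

Total weld length L = 365 mm.
Required throat t_e = P_u / (φ × 0.6 F_EXX × L) = 317 / (0.75 × 0.6 × 620 × 365 × 10⁻³) = 3.113 mm.
Required leg w = t_e / 0.707 = 4.403 mm → use 5 mm.

w = 5 mm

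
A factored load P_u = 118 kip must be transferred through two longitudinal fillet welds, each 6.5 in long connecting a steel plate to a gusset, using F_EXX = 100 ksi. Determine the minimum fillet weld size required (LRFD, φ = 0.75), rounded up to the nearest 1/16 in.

Total weld length L = 13 in.
Required throat t_e = P_u / (φ × 0.6 F_EXX × L) = 118 / (0.75 × 0.6 × 100 × 13) = 0.2017 in.
Required leg w = t_e / 0.707 = 0.2853 in → use 5/16 in.

w = 5/16 in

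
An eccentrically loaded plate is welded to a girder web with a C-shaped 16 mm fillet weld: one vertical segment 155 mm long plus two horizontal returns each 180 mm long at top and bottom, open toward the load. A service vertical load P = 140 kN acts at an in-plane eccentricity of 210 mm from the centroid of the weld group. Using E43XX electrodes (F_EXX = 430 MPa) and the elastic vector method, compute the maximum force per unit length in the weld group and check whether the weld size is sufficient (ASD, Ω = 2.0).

f_max ≈ 1190 N/mm; adequate

Total weld length L_w = 515 mm. Treat welds as unit-width lines.
Centroid: x̄ = 2×180×90 / 515 = 62.91 mm from the vertical weld.
Polar moment about centroid: J = I_x + I_y = [155³/12 + 2×180×77.5²] + [155×62.91² + 2(180³/12 + 180×27.09²)] = 4322000 mm³.
Direct shear f_v = P/L_w = 140×10³ / 515 = 271.8 N/mm (vertical).
Torsion M = P·e = 140×10³ × 210 = 29400000 N·mm.
Critical point at (x, y) = (117.1, 77.5) from centroid. f_tx = M·y/J = 527.2 N/mm; f_ty = M·x/J = 796.4 N/mm.
Resultant f_max = √[f_tx² + (f_v + f_ty)²] = √[527.2² + (271.8 + 796.4)²] = 1191 N/mm.
Capacity per unit length: r_n/Ω = (1/2.0) × 0.6 × 430 × (0.707 × 16) = 1459 N/mm.
1191 ≤ 1459 → adequate.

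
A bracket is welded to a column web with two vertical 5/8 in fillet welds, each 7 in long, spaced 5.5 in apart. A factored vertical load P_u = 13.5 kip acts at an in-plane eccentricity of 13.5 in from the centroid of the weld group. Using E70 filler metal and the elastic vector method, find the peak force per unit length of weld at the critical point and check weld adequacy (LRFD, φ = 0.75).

E70XX → F_EXX = 70 ksi.
Total weld length L_w = 14 in. Treat welds as unit-width lines.
Polar moment about centroid: J = 2[d³/12 + d(b/2)²] = 2[7³/12 + 7×2.75²] = 163 in³.
Direct shear f_v = P/L_w = 13.5 / 14 = 0.9643 kip/in (vertical).
Torsion M = P·e = 13.5 × 13.5 = 182.25 kip·in.
Critical point at (x, y) = (2.75, 3.5) from centroid. f_tx = M·y/J = 3.912 kip/in; f_ty = M·x/J = 3.074 kip/in.
Resultant f_max = √[f_tx² + (f_v + f_ty)²] = √[3.912² + (0.9643 + 3.074)²] = 5.623 kip/in.
Capacity per unit length: φr_n = 0.75 × 0.6 × 70 × (0.707 × 0.625) = 13.92 kip/in.
5.623 ≤ 13.92 → adequate.

f_max ≈ 5.62 kip/in; adequate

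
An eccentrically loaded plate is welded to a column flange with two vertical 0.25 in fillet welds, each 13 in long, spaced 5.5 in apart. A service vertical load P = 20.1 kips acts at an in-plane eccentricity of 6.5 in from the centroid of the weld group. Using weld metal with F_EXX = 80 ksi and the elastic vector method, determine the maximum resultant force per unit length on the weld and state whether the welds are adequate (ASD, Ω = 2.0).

Total weld length L_w = 26 in. Treat welds as unit-width lines.
Polar moment about centroid: J = 2[d³/12 + d(b/2)²] = 2[13³/12 + 13×2.75²] = 562.8 in³.
Direct shear f_v = P/L_w = 20.1 / 26 = 0.7731 kip/in (vertical).
Torsion M = P·e = 20.1 × 6.5 = 130.65 kip·in.
Critical point at (x, y) = (2.75, 6.5) from centroid. f_tx = M·y/J = 1.509 kip/in; f_ty = M·x/J = 0.6384 kip/in.
Resultant f_max = √[f_tx² + (f_v + f_ty)²] = √[1.509² + (0.7731 + 0.6384)²] = 2.066 kip/in.
Capacity per unit length: r_n/Ω = (1/2.0) × 0.6 × 80 × (0.707 × 0.25) = 4.242 kip/in.
2.066 ≤ 4.242 → adequate.

f_max ≈ 2.07 kip/in; adequate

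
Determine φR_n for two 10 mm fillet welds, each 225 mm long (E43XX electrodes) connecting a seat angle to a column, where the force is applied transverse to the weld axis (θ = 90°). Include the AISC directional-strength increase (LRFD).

φR_n ≈ 923 kN

E43XX → F_EXX = 430 MPa.
t_e = 0.707 × 10 = 7.07 mm; A_we = 7.07 × 450 = 3181 mm².
Directional factor: 1.0 + 0.5 sin^1.5(90°) = 1.5.
F_nw = 0.6 × 430 × 1.5 = 387 MPa.
φR_n = 0.75 × 387 × 3181 × 10⁻³ = 923.4 kN.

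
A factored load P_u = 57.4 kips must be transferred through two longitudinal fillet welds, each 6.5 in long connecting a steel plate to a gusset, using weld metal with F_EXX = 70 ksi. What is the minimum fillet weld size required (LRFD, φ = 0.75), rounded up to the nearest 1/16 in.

w = 1/4 in

Total weld length L = 13 in.
Required throat t_e = P_u / (φ × 0.6 F_EXX × L) = 57.4 / (0.75 × 0.6 × 70 × 13) = 0.1402 in.
Required leg w = t_e / 0.707 = 0.1983 in → use 1/4 in.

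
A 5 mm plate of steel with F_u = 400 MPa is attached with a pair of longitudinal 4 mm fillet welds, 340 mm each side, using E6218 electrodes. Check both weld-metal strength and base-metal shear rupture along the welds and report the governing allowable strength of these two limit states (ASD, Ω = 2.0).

R_n/Ω ≈ 358 kN (weld metal governs)

E62XX → F_EXX = 620 MPa.
t_e = 0.707 × 4 = 2.828 mm; L = 680 mm.
Weld metal: R_n/Ω = (1/2.0) × 0.6 × 620 × 2.828 × 680 × 10⁻³ = 357.7 kN.
Base metal (shear rupture): R_n/Ω = (1/2.0) × 0.6 × 400 × 5 × 680 × 10⁻³ = 408 kN.
Governing: weld metal.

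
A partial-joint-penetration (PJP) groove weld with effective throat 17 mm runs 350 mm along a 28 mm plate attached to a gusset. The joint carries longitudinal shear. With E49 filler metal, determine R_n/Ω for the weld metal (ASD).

E49XX → F_EXX = 490 MPa.
Effective throat (given) t_e = 17 mm.
A_we = 17 × 350 = 5950 mm².
F_nw = 0.6 F_EXX = 294 MPa.
R_n/Ω = (294 × 5950) / 2.0 × 10⁻³ = 874.6 kN.

R_n/Ω ≈ 875 kN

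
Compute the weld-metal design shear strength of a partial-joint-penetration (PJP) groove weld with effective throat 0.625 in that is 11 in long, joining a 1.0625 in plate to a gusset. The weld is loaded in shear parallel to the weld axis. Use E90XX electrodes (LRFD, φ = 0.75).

E90XX → F_EXX = 90 ksi.
Effective throat (given) t_e = 0.625 in.
A_we = 0.625 × 11 = 6.875 in².
F_nw = 0.6 F_EXX = 54 ksi.
φR_n = 0.75 × 54 × 6.875 = 278.4 kips.

φR_n ≈ 278 kips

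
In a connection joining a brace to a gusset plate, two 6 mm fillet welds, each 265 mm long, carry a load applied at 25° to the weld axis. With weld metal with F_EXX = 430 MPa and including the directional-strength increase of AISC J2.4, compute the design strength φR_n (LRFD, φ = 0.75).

φR_n ≈ 495 kN

t_e = 0.707 × 6 = 4.242 mm; A_we = 4.242 × 530 = 2248 mm².
Directional factor: 1.0 + 0.5 sin^1.5(25°) = 1.137.
F_nw = 0.6 × 430 × 1.137 = 293.4 MPa.
φR_n = 0.75 × 293.4 × 2248 × 10⁻³ = 494.8 kN.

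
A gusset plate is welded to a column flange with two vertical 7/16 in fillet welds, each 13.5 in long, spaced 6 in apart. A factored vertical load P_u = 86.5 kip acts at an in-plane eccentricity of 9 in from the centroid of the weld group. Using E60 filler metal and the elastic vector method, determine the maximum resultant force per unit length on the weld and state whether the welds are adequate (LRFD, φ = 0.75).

f_max ≈ 10.5 kip/in; NOT adequate

E60XX → F_EXX = 60 ksi.
Total weld length L_w = 27 in. Treat welds as unit-width lines.
Polar moment about centroid: J = 2[d³/12 + d(b/2)²] = 2[13.5³/12 + 13.5×3²] = 653.1 in³.
Direct shear f_v = P/L_w = 86.5 / 27 = 3.204 kip/in (vertical).
Torsion M = P·e = 86.5 × 9 = 778.5 kip·in.
Critical point at (x, y) = (3, 6.75) from centroid. f_tx = M·y/J = 8.047 kip/in; f_ty = M·x/J = 3.576 kip/in.
Resultant f_max = √[f_tx² + (f_v + f_ty)²] = √[8.047² + (3.204 + 3.576)²] = 10.52 kip/in.
Capacity per unit length: φr_n = 0.75 × 0.6 × 60 × (0.707 × 0.4375) = 8.351 kip/in.
10.52 > 8.351 → NOT adequate.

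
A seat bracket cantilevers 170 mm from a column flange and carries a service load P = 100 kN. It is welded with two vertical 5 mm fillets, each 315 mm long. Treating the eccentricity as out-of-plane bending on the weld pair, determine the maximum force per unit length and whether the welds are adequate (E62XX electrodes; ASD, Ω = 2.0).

f_max ≈ 538 N/mm; adequate

E62XX → F_EXX = 620 MPa.
L_w = 2 × 315 = 630 mm; section modulus (unit throat) S = 2 × L²/6 = 33080 mm².
Direct shear f_v = P/L_w = 100×10³/630 = 158.7 N/mm.
Moment M = P × e = 100×10³ × 170 = 17000000 N·mm; bending f_b = M/S = 514 N/mm.
f_max = √(f_v² + f_b²) = √(158.7² + 514²) = 537.9 N/mm.
r_n/Ω = (1/2.0) × 0.6 × 620 × (0.707 × 5) = 657.5 N/mm → adequate.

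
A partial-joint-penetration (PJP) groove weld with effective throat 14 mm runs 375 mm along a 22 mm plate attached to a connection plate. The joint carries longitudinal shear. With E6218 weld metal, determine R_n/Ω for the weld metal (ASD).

R_n/Ω ≈ 976 kN

E62XX → F_EXX = 620 MPa.
Effective throat (given) t_e = 14 mm.
A_we = 14 × 375 = 5250 mm².
F_nw = 0.6 F_EXX = 372 MPa.
R_n/Ω = (372 × 5250) / 2.0 × 10⁻³ = 976.5 kN.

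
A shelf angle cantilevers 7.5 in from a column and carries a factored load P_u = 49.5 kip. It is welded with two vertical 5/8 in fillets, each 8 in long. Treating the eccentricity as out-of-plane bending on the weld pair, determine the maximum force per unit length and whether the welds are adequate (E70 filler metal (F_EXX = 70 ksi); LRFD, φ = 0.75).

f_max ≈ 17.7 kip/in; NOT adequate

L_w = 2 × 8 = 16 in; section modulus (unit throat) S = 2 × L²/6 = 21.33 in².
Direct shear f_v = P/L_w = 49.5/16 = 3.094 kip/in.
Moment M = P × e = 49.5 × 7.5 = 371.25 kip·in; bending f_b = M/S = 17.4 kip/in.
f_max = √(f_v² + f_b²) = √(3.094² + 17.4²) = 17.68 kip/in.
φr_n = 0.75 × 0.6 × 70 × (0.707 × 0.625) = 13.92 kip/in → NOT adequate.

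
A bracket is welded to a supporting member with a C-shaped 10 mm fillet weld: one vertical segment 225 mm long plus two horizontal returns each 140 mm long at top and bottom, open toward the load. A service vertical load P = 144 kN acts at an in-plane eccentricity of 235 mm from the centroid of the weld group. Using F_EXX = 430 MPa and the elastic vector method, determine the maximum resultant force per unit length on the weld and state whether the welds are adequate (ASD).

Total weld length L_w = 505 mm. Treat welds as unit-width lines.
Centroid: x̄ = 2×140×70 / 505 = 38.81 mm from the vertical weld.
Polar moment about centroid: J = I_x + I_y = [225³/12 + 2×140×112.5²] + [225×38.81² + 2(140³/12 + 140×31.19²)] = 5562000 mm³.
Direct shear f_v = P/L_w = 144×10³ / 505 = 285.1 N/mm (vertical).
Torsion M = P·e = 144×10³ × 235 = 33840000 N·mm.
Critical point at (x, y) = (101.2, 112.5) from centroid. f_tx = M·y/J = 684.5 N/mm; f_ty = M·x/J = 615.7 N/mm.
Resultant f_max = √[f_tx² + (f_v + f_ty)²] = √[684.5² + (285.1 + 615.7)²] = 1131 N/mm.
Capacity per unit length: r_n/Ω = (1/2.0) × 0.6 × 430 × (0.707 × 10) = 912 N/mm.
1131 > 912 → NOT adequate.

f_max ≈ 1130 N/mm; NOT adequate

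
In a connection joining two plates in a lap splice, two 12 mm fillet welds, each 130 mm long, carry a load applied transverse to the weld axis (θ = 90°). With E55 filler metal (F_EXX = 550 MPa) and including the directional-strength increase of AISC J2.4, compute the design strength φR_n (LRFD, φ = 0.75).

t_e = 0.707 × 12 = 8.484 mm; A_we = 8.484 × 260 = 2206 mm².
Directional factor: 1.0 + 0.5 sin^1.5(90°) = 1.5.
F_nw = 0.6 × 550 × 1.5 = 495 MPa.
φR_n = 0.75 × 495 × 2206 × 10⁻³ = 818.9 kN.

φR_n ≈ 819 kN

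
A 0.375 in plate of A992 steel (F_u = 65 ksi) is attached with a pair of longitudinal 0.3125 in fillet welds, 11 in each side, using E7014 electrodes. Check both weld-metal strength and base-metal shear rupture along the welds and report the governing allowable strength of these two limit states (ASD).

E70XX → F_EXX = 70 ksi.
t_e = 0.707 × 0.3125 = 0.2209 in; L = 22 in.
Weld metal: R_n/Ω = (1/2.0) × 0.6 × 70 × 0.2209 × 22 = 102.1 kips.
Base metal (shear rupture): R_n/Ω = (1/2.0) × 0.6 × 65 × 0.375 × 22 = 160.9 kips.
Governing: weld metal.

R_n/Ω ≈ 102 kips (weld metal governs)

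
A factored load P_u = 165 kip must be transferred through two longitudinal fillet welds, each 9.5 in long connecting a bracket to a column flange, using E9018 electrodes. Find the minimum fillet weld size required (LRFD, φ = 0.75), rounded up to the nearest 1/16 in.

w = 5/16 in

E90XX → F_EXX = 90 ksi.
Total weld length L = 19 in.
Required throat t_e = P_u / (φ × 0.6 F_EXX × L) = 165 / (0.75 × 0.6 × 90 × 19) = 0.2144 in.
Required leg w = t_e / 0.707 = 0.3033 in → use 5/16 in.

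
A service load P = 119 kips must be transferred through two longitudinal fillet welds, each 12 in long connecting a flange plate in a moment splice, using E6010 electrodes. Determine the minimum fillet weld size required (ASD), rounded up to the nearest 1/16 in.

E60XX → F_EXX = 60 ksi.
Total weld length L = 24 in.
Required throat t_e = P × Ω / (0.6 F_EXX × L) = 119 × 2.0 / (0.6 × 60 × 24) = 0.2755 in.
Required leg w = t_e / 0.707 = 0.3896 in → use 7/16 in.

w = 7/16 in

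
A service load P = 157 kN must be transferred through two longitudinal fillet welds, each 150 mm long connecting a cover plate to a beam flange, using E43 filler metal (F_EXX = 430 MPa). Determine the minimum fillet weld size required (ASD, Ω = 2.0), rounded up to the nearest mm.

Total weld length L = 300 mm.
Required throat t_e = P × Ω / (0.6 F_EXX × L) = 157 × 2.0 / (0.6 × 430 × 300 × 10⁻³) = 4.057 mm.
Required leg w = t_e / 0.707 = 5.738 mm → use 6 mm.

w = 6 mm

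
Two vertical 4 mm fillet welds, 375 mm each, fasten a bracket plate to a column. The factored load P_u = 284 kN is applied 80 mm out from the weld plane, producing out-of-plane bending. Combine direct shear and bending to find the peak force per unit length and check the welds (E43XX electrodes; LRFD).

E43XX → F_EXX = 430 MPa.
L_w = 2 × 375 = 750 mm; section modulus (unit throat) S = 2 × L²/6 = 46880 mm².
Direct shear f_v = P/L_w = 284×10³/750 = 378.7 N/mm.
Moment M = P × e = 284×10³ × 80 = 22720000 N·mm; bending f_b = M/S = 484.7 N/mm.
f_max = √(f_v² + f_b²) = √(378.7² + 484.7²) = 615.1 N/mm.
φr_n = 0.75 × 0.6 × 430 × (0.707 × 4) = 547.2 N/mm → NOT adequate.

f_max ≈ 615 N/mm; NOT adequate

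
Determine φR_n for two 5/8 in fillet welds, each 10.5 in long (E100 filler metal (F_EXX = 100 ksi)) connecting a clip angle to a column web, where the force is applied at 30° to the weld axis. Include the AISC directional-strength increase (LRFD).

t_e = 0.707 × 0.625 = 0.4419 in; A_we = 0.4419 × 21 = 9.279 in².
Directional factor: 1.0 + 0.5 sin^1.5(30°) = 1.177.
F_nw = 0.6 × 100 × 1.177 = 70.61 ksi.
φR_n = 0.75 × 70.61 × 9.279 = 491.4 kips.

φR_n ≈ 491 kips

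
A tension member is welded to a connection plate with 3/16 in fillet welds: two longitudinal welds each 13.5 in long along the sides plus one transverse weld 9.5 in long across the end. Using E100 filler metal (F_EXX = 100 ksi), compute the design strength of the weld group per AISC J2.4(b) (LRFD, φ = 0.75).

t_e = 0.707 × 0.1875 = 0.1326 in.
R_nwl = 0.6 × 100 × 0.1326 × 27 = 214.8 kip (longitudinal, 2 welds).
R_nwt = 0.6 × 100 × 0.1326 × 9.5 = 75.56 kip (transverse, base value).
(i) R_nwl + R_nwt = 290.3 kip; (ii) 0.85 R_nwl + 1.5 R_nwt = 295.9 kip.
R_n = max = 295.9 kip [governs: (ii)]; φR_n = 221.9 kip.

φR_n ≈ 222 kip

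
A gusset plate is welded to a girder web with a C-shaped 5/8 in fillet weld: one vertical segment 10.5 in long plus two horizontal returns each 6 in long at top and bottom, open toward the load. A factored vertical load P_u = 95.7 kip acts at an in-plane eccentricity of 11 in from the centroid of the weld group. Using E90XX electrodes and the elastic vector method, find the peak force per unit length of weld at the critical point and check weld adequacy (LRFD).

E90XX → F_EXX = 90 ksi.
Total weld length L_w = 22.5 in. Treat welds as unit-width lines.
Centroid: x̄ = 2×6×3 / 22.5 = 1.6 in from the vertical weld.
Polar moment about centroid: J = I_x + I_y = [10.5³/12 + 2×6×5.25²] + [10.5×1.6² + 2(6³/12 + 6×1.4²)] = 513.6 in³.
Direct shear f_v = P/L_w = 95.7 / 22.5 = 4.253 kip/in (vertical).
Torsion M = P·e = 95.7 × 11 = 1052.7 kip·in.
Critical point at (x, y) = (4.4, 5.25) from centroid. f_tx = M·y/J = 10.76 kip/in; f_ty = M·x/J = 9.018 kip/in.
Resultant f_max = √[f_tx² + (f_v + f_ty)²] = √[10.76² + (4.253 + 9.018)²] = 17.09 kip/in.
Capacity per unit length: φr_n = 0.75 × 0.6 × 90 × (0.707 × 0.625) = 17.9 kip/in.
17.09 ≤ 17.9 → adequate.

f_max ≈ 17.1 kip/in; adequate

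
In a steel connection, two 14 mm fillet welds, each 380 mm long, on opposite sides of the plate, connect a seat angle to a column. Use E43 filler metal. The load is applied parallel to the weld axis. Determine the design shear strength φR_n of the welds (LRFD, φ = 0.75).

φR_n ≈ 1460 kN

E43XX → F_EXX = 430 MPa.
Effective throat t_e = 0.707 × 14 = 9.898 mm.
Total length L = 760 mm; A_we = 9.898 × 760 = 7522 mm².
F_nw = 0.6 F_EXX = 0.6 × 430 = 258 MPa.
φR_n = 0.75 × 258 × 7522 × 10⁻³ = 1456 kN.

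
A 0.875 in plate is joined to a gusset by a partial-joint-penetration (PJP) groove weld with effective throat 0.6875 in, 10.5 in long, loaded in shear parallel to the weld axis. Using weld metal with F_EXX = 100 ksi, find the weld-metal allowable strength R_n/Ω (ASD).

Effective throat (given) t_e = 0.6875 in.
A_we = 0.6875 × 10.5 = 7.219 in².
F_nw = 0.6 F_EXX = 60 ksi.
R_n/Ω = (60 × 7.219) / 2.0 = 216.6 kips.

R_n/Ω ≈ 217 kips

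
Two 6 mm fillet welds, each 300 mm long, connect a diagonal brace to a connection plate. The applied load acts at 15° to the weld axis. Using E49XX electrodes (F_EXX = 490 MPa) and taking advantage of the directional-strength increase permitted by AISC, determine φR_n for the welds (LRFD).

φR_n ≈ 598 kN

t_e = 0.707 × 6 = 4.242 mm; A_we = 4.242 × 600 = 2545 mm².
Directional factor: 1.0 + 0.5 sin^1.5(15°) = 1.066.
F_nw = 0.6 × 490 × 1.066 = 313.4 MPa.
φR_n = 0.75 × 313.4 × 2545 × 10⁻³ = 598.2 kN.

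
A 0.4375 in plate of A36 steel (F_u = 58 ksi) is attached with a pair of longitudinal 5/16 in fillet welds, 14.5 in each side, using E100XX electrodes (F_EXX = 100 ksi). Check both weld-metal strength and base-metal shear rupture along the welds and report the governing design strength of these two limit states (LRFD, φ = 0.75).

φR_n ≈ 288 kip (weld metal governs)

t_e = 0.707 × 0.3125 = 0.2209 in; L = 29 in.
Weld metal: φR_n = 0.75 × 0.6 × 100 × 0.2209 × 29 = 288.3 kip.
Base metal (shear rupture): φR_n = 0.75 × 0.6 × 58 × 0.4375 × 29 = 331.1 kip.
Governing: weld metal.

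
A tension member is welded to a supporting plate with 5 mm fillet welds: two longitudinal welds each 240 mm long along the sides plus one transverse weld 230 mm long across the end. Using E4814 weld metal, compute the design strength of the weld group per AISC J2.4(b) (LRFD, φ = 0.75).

φR_n ≈ 575 kN

E48XX → F_EXX = 480 MPa.
t_e = 0.707 × 5 = 3.535 mm.
R_nwl = 0.6 × 480 × 3.535 × 480 × 10⁻³ = 488.7 kN (longitudinal, 2 welds).
R_nwt = 0.6 × 480 × 3.535 × 230 × 10⁻³ = 234.2 kN (transverse, base value).
(i) R_nwl + R_nwt = 722.8 kN; (ii) 0.85 R_nwl + 1.5 R_nwt = 766.6 kN.
R_n = max = 766.6 kN [governs: (ii)]; φR_n = 575 kN.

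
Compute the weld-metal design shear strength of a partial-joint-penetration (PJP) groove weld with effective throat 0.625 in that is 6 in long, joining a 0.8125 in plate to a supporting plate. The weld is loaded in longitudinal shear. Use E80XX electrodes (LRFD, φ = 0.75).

φR_n ≈ 135 kip

E80XX → F_EXX = 80 ksi.
Effective throat (given) t_e = 0.625 in.
A_we = 0.625 × 6 = 3.75 in².
F_nw = 0.6 F_EXX = 48 ksi.
φR_n = 0.75 × 48 × 3.75 = 135 kip.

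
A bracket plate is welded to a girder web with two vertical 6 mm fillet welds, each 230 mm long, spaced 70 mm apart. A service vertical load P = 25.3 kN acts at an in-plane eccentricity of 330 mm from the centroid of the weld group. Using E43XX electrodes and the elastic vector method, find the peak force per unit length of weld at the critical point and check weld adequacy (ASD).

E43XX → F_EXX = 430 MPa.
Total weld length L_w = 460 mm. Treat welds as unit-width lines.
Polar moment about centroid: J = 2[d³/12 + d(b/2)²] = 2[230³/12 + 230×35²] = 2591000 mm³.
Direct shear f_v = P/L_w = 25.3×10³ / 460 = 55 N/mm (vertical).
Torsion M = P·e = 25.3×10³ × 330 = 8349000 N·mm.
Critical point at (x, y) = (35, 115) from centroid. f_tx = M·y/J = 370.5 N/mm; f_ty = M·x/J = 112.8 N/mm.
Resultant f_max = √[f_tx² + (f_v + f_ty)²] = √[370.5² + (55 + 112.8)²] = 406.7 N/mm.
Capacity per unit length: r_n/Ω = (1/2.0) × 0.6 × 430 × (0.707 × 6) = 547.2 N/mm.
406.7 ≤ 547.2 → adequate.

f_max ≈ 407 N/mm; adequate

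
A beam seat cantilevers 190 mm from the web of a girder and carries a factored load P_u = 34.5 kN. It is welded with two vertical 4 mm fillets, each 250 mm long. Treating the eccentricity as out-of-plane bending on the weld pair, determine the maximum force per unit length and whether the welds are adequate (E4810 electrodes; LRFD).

E48XX → F_EXX = 480 MPa.
L_w = 2 × 250 = 500 mm; section modulus (unit throat) S = 2 × L²/6 = 20830 mm².
Direct shear f_v = P/L_w = 34.5×10³/500 = 69 N/mm.
Moment M = P × e = 34.5×10³ × 190 = 6555000 N·mm; bending f_b = M/S = 314.6 N/mm.
f_max = √(f_v² + f_b²) = √(69² + 314.6²) = 322.1 N/mm.
φr_n = 0.75 × 0.6 × 480 × (0.707 × 4) = 610.8 N/mm → adequate.

f_max ≈ 322 N/mm; adequate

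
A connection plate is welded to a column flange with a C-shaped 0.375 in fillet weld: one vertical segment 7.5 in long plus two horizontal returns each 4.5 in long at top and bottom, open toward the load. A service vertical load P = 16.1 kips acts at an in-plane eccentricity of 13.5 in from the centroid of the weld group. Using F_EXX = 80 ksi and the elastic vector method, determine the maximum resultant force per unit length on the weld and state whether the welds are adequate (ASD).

f_max ≈ 6.16 kip/in; adequate

Total weld length L_w = 16.5 in. Treat welds as unit-width lines.
Centroid: x̄ = 2×4.5×2.25 / 16.5 = 1.227 in from the vertical weld.
Polar moment about centroid: J = I_x + I_y = [7.5³/12 + 2×4.5×3.75²] + [7.5×1.227² + 2(4.5³/12 + 4.5×1.023²)] = 197.6 in³.
Direct shear f_v = P/L_w = 16.1 / 16.5 = 0.9758 kip/in (vertical).
Torsion M = P·e = 16.1 × 13.5 = 217.35 kip·in.
Critical point at (x, y) = (3.273, 3.75) from centroid. f_tx = M·y/J = 4.124 kip/in; f_ty = M·x/J = 3.6 kip/in.
Resultant f_max = √[f_tx² + (f_v + f_ty)²] = √[4.124² + (0.9758 + 3.6)²] = 6.16 kip/in.
Capacity per unit length: r_n/Ω = (1/2.0) × 0.6 × 80 × (0.707 × 0.375) = 6.363 kip/in.
6.16 ≤ 6.363 → adequate.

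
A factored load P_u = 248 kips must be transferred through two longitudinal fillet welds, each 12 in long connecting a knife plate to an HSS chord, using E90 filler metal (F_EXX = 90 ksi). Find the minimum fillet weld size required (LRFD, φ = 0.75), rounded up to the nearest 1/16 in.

Total weld length L = 24 in.
Required throat t_e = P_u / (φ × 0.6 F_EXX × L) = 248 / (0.75 × 0.6 × 90 × 24) = 0.2551 in.
Required leg w = t_e / 0.707 = 0.3609 in → use 3/8 in.

w = 3/8 in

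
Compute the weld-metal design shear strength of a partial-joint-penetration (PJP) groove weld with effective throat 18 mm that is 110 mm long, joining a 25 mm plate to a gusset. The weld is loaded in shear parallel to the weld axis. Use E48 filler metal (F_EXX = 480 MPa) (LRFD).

φR_n ≈ 428 kN

Effective throat (given) t_e = 18 mm.
A_we = 18 × 110 = 1980 mm².
F_nw = 0.6 F_EXX = 288 MPa.
φR_n = 0.75 × 288 × 1980 × 10⁻³ = 427.7 kN.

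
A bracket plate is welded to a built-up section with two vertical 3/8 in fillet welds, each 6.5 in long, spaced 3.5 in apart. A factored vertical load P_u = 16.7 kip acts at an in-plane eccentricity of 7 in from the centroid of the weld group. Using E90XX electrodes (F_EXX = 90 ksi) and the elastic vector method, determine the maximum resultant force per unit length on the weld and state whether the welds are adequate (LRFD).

Total weld length L_w = 13 in. Treat welds as unit-width lines.
Polar moment about centroid: J = 2[d³/12 + d(b/2)²] = 2[6.5³/12 + 6.5×1.75²] = 85.58 in³.
Direct shear f_v = P/L_w = 16.7 / 13 = 1.285 kip/in (vertical).
Torsion M = P·e = 16.7 × 7 = 116.9 kip·in.
Critical point at (x, y) = (1.75, 3.25) from centroid. f_tx = M·y/J = 4.439 kip/in; f_ty = M·x/J = 2.39 kip/in.
Resultant f_max = √[f_tx² + (f_v + f_ty)²] = √[4.439² + (1.285 + 2.39)²] = 5.763 kip/in.
Capacity per unit length: φr_n = 0.75 × 0.6 × 90 × (0.707 × 0.375) = 10.74 kip/in.
5.763 ≤ 10.74 → adequate.

f_max ≈ 5.76 kip/in; adequate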